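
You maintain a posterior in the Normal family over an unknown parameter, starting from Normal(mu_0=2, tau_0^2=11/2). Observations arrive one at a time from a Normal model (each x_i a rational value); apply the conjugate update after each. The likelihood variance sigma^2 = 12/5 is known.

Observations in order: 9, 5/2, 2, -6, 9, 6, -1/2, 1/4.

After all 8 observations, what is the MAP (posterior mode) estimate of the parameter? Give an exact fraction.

5087/1856

obs 1: x=9 → posterior Normal(543/79, 132/79)
obs 2: x=5/2 → posterior Normal(1361/268, 66/67)
obs 3: x=2 → posterior Normal(527/126, 44/63)
obs 4: x=-6 → posterior Normal(921/488, 33/61)
obs 5: x=9 → posterior Normal(147/46, 132/299)
obs 6: x=6 → posterior Normal(857/236, 22/59)
obs 7: x=-1/2 → posterior Normal(1258/409, 132/409)
obs 8: x=1/4 → posterior Normal(5087/1856, 33/116)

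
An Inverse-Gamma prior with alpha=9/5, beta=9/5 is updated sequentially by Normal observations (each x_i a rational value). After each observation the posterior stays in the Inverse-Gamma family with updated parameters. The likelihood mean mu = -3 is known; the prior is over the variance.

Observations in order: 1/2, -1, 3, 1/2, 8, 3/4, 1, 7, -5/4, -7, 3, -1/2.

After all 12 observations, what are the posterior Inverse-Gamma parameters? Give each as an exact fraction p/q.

obs 1: x=1/2 → posterior Inverse-Gamma(23/10, 317/40)
obs 2: x=-1 → posterior Inverse-Gamma(14/5, 397/40)
obs 3: x=3 → posterior Inverse-Gamma(33/10, 1117/40)
obs 4: x=1/2 → posterior Inverse-Gamma(19/5, 681/20)
obs 5: x=8 → posterior Inverse-Gamma(43/10, 1891/20)
obs 6: x=3/4 → posterior Inverse-Gamma(24/5, 16253/160)
obs 7: x=1 → posterior Inverse-Gamma(53/10, 17533/160)
obs 8: x=7 → posterior Inverse-Gamma(29/5, 25533/160)
obs 9: x=-5/4 → posterior Inverse-Gamma(63/10, 12889/80)
obs 10: x=-7 → posterior Inverse-Gamma(34/5, 13529/80)
obs 11: x=3 → posterior Inverse-Gamma(73/10, 14969/80)
obs 12: x=-1/2 → posterior Inverse-Gamma(39/5, 15219/80)

alpha=39/5, beta=15219/80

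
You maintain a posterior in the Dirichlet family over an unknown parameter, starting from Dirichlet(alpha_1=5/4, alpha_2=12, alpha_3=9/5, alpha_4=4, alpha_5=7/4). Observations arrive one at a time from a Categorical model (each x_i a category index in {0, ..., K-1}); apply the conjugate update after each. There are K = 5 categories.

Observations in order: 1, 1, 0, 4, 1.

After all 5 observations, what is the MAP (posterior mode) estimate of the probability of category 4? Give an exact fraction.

35/416

obs 1: x=1 → posterior Dirichlet(5/4, 13, 9/5, 4, 7/4)
obs 2: x=1 → posterior Dirichlet(5/4, 14, 9/5, 4, 7/4)
obs 3: x=0 → posterior Dirichlet(9/4, 14, 9/5, 4, 7/4)
obs 4: x=4 → posterior Dirichlet(9/4, 14, 9/5, 4, 11/4)
obs 5: x=1 → posterior Dirichlet(9/4, 15, 9/5, 4, 11/4)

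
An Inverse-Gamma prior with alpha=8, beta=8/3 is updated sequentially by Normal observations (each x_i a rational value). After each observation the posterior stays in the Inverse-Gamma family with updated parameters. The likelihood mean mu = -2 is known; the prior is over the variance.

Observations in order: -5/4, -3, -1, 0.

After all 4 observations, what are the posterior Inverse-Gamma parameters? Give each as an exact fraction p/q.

obs 1: x=-5/4 → posterior Inverse-Gamma(17/2, 283/96)
obs 2: x=-3 → posterior Inverse-Gamma(9, 331/96)
obs 3: x=-1 → posterior Inverse-Gamma(19/2, 379/96)
obs 4: x=0 → posterior Inverse-Gamma(10, 571/96)

alpha=10, beta=571/96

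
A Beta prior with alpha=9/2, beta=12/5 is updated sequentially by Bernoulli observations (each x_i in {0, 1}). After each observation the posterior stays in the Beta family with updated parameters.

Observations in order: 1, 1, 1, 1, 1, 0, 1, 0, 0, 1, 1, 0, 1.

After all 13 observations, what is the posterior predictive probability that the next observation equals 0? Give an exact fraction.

obs 1: x=1 → posterior Beta(11/2, 12/5)
obs 2: x=1 → posterior Beta(13/2, 12/5)
obs 3: x=1 → posterior Beta(15/2, 12/5)
obs 4: x=1 → posterior Beta(17/2, 12/5)
obs 5: x=1 → posterior Beta(19/2, 12/5)
obs 6: x=0 → posterior Beta(19/2, 17/5)
obs 7: x=1 → posterior Beta(21/2, 17/5)
obs 8: x=0 → posterior Beta(21/2, 22/5)
obs 9: x=0 → posterior Beta(21/2, 27/5)
obs 10: x=1 → posterior Beta(23/2, 27/5)
obs 11: x=1 → posterior Beta(25/2, 27/5)
obs 12: x=0 → posterior Beta(25/2, 32/5)
obs 13: x=1 → posterior Beta(27/2, 32/5)

64/199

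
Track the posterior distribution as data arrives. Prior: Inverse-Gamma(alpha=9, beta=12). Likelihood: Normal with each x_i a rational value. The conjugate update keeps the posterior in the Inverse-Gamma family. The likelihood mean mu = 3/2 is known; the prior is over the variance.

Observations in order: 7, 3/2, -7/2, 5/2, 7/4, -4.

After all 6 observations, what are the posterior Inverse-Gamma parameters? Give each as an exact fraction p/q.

alpha=12, beta=1769/32

obs 1: x=7 → posterior Inverse-Gamma(19/2, 217/8)
obs 2: x=3/2 → posterior Inverse-Gamma(10, 217/8)
obs 3: x=-7/2 → posterior Inverse-Gamma(21/2, 317/8)
obs 4: x=5/2 → posterior Inverse-Gamma(11, 321/8)
obs 5: x=7/4 → posterior Inverse-Gamma(23/2, 1285/32)
obs 6: x=-4 → posterior Inverse-Gamma(12, 1769/32)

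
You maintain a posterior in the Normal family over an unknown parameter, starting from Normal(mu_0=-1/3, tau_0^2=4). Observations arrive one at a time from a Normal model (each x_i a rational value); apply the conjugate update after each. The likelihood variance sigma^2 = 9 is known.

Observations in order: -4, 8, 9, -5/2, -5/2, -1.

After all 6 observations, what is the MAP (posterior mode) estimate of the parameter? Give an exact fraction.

25/33

obs 1: x=-4 → posterior Normal(-19/13, 36/13)
obs 2: x=8 → posterior Normal(13/17, 36/17)
obs 3: x=9 → posterior Normal(7/3, 12/7)
obs 4: x=-5/2 → posterior Normal(39/25, 36/25)
obs 5: x=-5/2 → posterior Normal(1, 36/29)
obs 6: x=-1 → posterior Normal(25/33, 12/11)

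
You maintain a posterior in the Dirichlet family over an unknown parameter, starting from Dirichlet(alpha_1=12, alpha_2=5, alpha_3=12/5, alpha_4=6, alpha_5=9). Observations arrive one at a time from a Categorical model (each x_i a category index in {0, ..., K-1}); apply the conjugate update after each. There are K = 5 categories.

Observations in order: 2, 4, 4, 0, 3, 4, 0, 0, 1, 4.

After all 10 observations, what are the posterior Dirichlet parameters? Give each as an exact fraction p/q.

obs 1: x=2 → posterior Dirichlet(12, 5, 17/5, 6, 9)
obs 2: x=4 → posterior Dirichlet(12, 5, 17/5, 6, 10)
obs 3: x=4 → posterior Dirichlet(12, 5, 17/5, 6, 11)
obs 4: x=0 → posterior Dirichlet(13, 5, 17/5, 6, 11)
obs 5: x=3 → posterior Dirichlet(13, 5, 17/5, 7, 11)
obs 6: x=4 → posterior Dirichlet(13, 5, 17/5, 7, 12)
obs 7: x=0 → posterior Dirichlet(14, 5, 17/5, 7, 12)
obs 8: x=0 → posterior Dirichlet(15, 5, 17/5, 7, 12)
obs 9: x=1 → posterior Dirichlet(15, 6, 17/5, 7, 12)
obs 10: x=4 → posterior Dirichlet(15, 6, 17/5, 7, 13)

alpha_1=15, alpha_2=6, alpha_3=17/5, alpha_4=7, alpha_5=13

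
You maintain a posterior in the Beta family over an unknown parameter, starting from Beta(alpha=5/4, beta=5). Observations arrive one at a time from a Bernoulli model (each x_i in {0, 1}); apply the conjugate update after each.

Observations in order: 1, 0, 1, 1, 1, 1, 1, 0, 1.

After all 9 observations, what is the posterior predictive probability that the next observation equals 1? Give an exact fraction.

33/61

obs 1: x=1 → posterior Beta(9/4, 5)
obs 2: x=0 → posterior Beta(9/4, 6)
obs 3: x=1 → posterior Beta(13/4, 6)
obs 4: x=1 → posterior Beta(17/4, 6)
obs 5: x=1 → posterior Beta(21/4, 6)
obs 6: x=1 → posterior Beta(25/4, 6)
obs 7: x=1 → posterior Beta(29/4, 6)
obs 8: x=0 → posterior Beta(29/4, 7)
obs 9: x=1 → posterior Beta(33/4, 7)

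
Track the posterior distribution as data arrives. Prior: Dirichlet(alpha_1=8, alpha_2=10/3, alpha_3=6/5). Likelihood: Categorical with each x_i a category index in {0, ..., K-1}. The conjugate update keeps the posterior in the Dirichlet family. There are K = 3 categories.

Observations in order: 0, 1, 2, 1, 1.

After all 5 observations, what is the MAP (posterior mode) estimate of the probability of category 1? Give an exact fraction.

40/109

obs 1: x=0 → posterior Dirichlet(9, 10/3, 6/5)
obs 2: x=1 → posterior Dirichlet(9, 13/3, 6/5)
obs 3: x=2 → posterior Dirichlet(9, 13/3, 11/5)
obs 4: x=1 → posterior Dirichlet(9, 16/3, 11/5)
obs 5: x=1 → posterior Dirichlet(9, 19/3, 11/5)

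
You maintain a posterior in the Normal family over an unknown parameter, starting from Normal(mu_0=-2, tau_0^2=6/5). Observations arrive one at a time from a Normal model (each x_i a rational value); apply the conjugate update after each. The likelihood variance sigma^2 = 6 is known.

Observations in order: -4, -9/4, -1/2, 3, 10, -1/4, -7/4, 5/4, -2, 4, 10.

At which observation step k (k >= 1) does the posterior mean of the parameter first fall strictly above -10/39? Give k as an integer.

k = 10

obs 1: x=-4 → posterior Normal(-7/3, 1)
obs 2: x=-9/4 → posterior Normal(-65/28, 6/7)
obs 3: x=-1/2 → posterior Normal(-67/32, 3/4)
obs 4: x=3 → posterior Normal(-55/36, 2/3)
obs 5: x=10 → posterior Normal(-3/8, 3/5)
obs 6: x=-1/4 → posterior Normal(-4/11, 6/11)
obs 7: x=-7/4 → posterior Normal(-23/48, 1/2)
obs 8: x=5/4 → posterior Normal(-9/26, 6/13)
obs 9: x=-2 → posterior Normal(-13/28, 3/7)
obs 10: x=4 → posterior Normal(-1/6, 2/5)
obs 11: x=10 → posterior Normal(15/32, 3/8)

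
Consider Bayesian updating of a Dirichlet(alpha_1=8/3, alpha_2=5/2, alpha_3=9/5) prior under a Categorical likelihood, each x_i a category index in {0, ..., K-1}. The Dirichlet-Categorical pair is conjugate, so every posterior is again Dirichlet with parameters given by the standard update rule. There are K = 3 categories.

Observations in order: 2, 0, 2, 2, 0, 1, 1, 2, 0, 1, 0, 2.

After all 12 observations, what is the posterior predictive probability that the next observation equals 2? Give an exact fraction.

obs 1: x=2 → posterior Dirichlet(8/3, 5/2, 14/5)
obs 2: x=0 → posterior Dirichlet(11/3, 5/2, 14/5)
obs 3: x=2 → posterior Dirichlet(11/3, 5/2, 19/5)
obs 4: x=2 → posterior Dirichlet(11/3, 5/2, 24/5)
obs 5: x=0 → posterior Dirichlet(14/3, 5/2, 24/5)
obs 6: x=1 → posterior Dirichlet(14/3, 7/2, 24/5)
obs 7: x=1 → posterior Dirichlet(14/3, 9/2, 24/5)
obs 8: x=2 → posterior Dirichlet(14/3, 9/2, 29/5)
obs 9: x=0 → posterior Dirichlet(17/3, 9/2, 29/5)
obs 10: x=1 → posterior Dirichlet(17/3, 11/2, 29/5)
obs 11: x=0 → posterior Dirichlet(20/3, 11/2, 29/5)
obs 12: x=2 → posterior Dirichlet(20/3, 11/2, 34/5)

204/569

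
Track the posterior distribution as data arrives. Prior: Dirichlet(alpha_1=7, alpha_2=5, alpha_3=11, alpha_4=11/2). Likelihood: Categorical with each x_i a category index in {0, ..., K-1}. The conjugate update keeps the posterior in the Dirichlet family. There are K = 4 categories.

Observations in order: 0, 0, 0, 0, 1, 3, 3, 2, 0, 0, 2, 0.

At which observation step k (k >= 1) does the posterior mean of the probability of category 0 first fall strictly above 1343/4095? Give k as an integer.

obs 1: x=0 → posterior Dirichlet(8, 5, 11, 11/2)
obs 2: x=0 → posterior Dirichlet(9, 5, 11, 11/2)
obs 3: x=0 → posterior Dirichlet(10, 5, 11, 11/2)
obs 4: x=0 → posterior Dirichlet(11, 5, 11, 11/2)
obs 5: x=1 → posterior Dirichlet(11, 6, 11, 11/2)
obs 6: x=3 → posterior Dirichlet(11, 6, 11, 13/2)
obs 7: x=3 → posterior Dirichlet(11, 6, 11, 15/2)
obs 8: x=2 → posterior Dirichlet(11, 6, 12, 15/2)
obs 9: x=0 → posterior Dirichlet(12, 6, 12, 15/2)
obs 10: x=0 → posterior Dirichlet(13, 6, 12, 15/2)
obs 11: x=2 → posterior Dirichlet(13, 6, 13, 15/2)
obs 12: x=0 → posterior Dirichlet(14, 6, 13, 15/2)

k = 4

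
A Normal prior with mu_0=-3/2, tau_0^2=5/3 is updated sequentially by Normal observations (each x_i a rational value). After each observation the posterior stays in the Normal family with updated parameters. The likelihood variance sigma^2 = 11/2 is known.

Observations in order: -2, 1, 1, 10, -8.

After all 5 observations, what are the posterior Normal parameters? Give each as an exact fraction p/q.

obs 1: x=-2 → posterior Normal(-139/86, 55/43)
obs 2: x=1 → posterior Normal(-119/106, 55/53)
obs 3: x=1 → posterior Normal(-11/14, 55/63)
obs 4: x=10 → posterior Normal(101/146, 55/73)
obs 5: x=-8 → posterior Normal(-59/166, 55/83)

mu_0=-59/166, tau_0^2=55/83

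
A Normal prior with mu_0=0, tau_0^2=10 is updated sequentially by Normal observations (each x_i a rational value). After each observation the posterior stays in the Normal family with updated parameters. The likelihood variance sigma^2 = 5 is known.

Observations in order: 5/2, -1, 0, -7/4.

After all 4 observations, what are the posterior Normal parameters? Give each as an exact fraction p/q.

mu_0=-1/18, tau_0^2=10/9

obs 1: x=5/2 → posterior Normal(5/3, 10/3)
obs 2: x=-1 → posterior Normal(3/5, 2)
obs 3: x=0 → posterior Normal(3/7, 10/7)
obs 4: x=-7/4 → posterior Normal(-1/18, 10/9)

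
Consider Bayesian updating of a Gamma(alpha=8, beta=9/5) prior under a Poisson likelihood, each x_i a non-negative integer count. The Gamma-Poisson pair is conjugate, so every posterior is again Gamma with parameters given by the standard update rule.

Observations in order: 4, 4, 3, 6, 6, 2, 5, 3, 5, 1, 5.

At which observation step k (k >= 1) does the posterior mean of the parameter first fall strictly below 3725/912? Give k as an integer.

k = 3

obs 1: x=4 → posterior Gamma(12, 14/5)
obs 2: x=4 → posterior Gamma(16, 19/5)
obs 3: x=3 → posterior Gamma(19, 24/5)
obs 4: x=6 → posterior Gamma(25, 29/5)
obs 5: x=6 → posterior Gamma(31, 34/5)
obs 6: x=2 → posterior Gamma(33, 39/5)
obs 7: x=5 → posterior Gamma(38, 44/5)
obs 8: x=3 → posterior Gamma(41, 49/5)
obs 9: x=5 → posterior Gamma(46, 54/5)
obs 10: x=1 → posterior Gamma(47, 59/5)
obs 11: x=5 → posterior Gamma(52, 64/5)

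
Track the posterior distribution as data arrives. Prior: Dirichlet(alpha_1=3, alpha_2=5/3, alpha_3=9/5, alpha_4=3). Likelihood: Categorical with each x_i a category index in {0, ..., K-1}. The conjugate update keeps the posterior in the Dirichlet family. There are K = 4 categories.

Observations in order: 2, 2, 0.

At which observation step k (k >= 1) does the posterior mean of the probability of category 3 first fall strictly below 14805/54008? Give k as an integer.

obs 1: x=2 → posterior Dirichlet(3, 5/3, 14/5, 3)
obs 2: x=2 → posterior Dirichlet(3, 5/3, 19/5, 3)
obs 3: x=0 → posterior Dirichlet(4, 5/3, 19/5, 3)

k = 2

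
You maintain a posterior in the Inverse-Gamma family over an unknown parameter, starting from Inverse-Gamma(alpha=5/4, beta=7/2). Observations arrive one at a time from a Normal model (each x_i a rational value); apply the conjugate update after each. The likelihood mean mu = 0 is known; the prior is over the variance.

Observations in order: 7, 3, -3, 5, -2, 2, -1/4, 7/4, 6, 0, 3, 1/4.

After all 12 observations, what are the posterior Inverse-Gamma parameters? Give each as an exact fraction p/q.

obs 1: x=7 → posterior Inverse-Gamma(7/4, 28)
obs 2: x=3 → posterior Inverse-Gamma(9/4, 65/2)
obs 3: x=-3 → posterior Inverse-Gamma(11/4, 37)
obs 4: x=5 → posterior Inverse-Gamma(13/4, 99/2)
obs 5: x=-2 → posterior Inverse-Gamma(15/4, 103/2)
obs 6: x=2 → posterior Inverse-Gamma(17/4, 107/2)
obs 7: x=-1/4 → posterior Inverse-Gamma(19/4, 1713/32)
obs 8: x=7/4 → posterior Inverse-Gamma(21/4, 881/16)
obs 9: x=6 → posterior Inverse-Gamma(23/4, 1169/16)
obs 10: x=0 → posterior Inverse-Gamma(25/4, 1169/16)
obs 11: x=3 → posterior Inverse-Gamma(27/4, 1241/16)
obs 12: x=1/4 → posterior Inverse-Gamma(29/4, 2483/32)

alpha=29/4, beta=2483/32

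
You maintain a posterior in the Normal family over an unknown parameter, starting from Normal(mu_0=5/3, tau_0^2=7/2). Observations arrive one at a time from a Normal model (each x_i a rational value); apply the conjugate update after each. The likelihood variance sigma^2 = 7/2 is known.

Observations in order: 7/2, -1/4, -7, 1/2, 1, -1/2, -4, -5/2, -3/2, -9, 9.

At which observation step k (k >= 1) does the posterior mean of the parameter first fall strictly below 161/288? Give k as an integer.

obs 1: x=7/2 → posterior Normal(31/12, 7/4)
obs 2: x=-1/4 → posterior Normal(59/36, 7/6)
obs 3: x=-7 → posterior Normal(-25/48, 7/8)
obs 4: x=1/2 → posterior Normal(-19/60, 7/10)
obs 5: x=1 → posterior Normal(-7/72, 7/12)
obs 6: x=-1/2 → posterior Normal(-13/84, 1/2)
obs 7: x=-4 → posterior Normal(-61/96, 7/16)
obs 8: x=-5/2 → posterior Normal(-91/108, 7/18)
obs 9: x=-3/2 → posterior Normal(-109/120, 7/20)
obs 10: x=-9 → posterior Normal(-217/132, 7/22)
obs 11: x=9 → posterior Normal(-109/144, 7/24)

k = 3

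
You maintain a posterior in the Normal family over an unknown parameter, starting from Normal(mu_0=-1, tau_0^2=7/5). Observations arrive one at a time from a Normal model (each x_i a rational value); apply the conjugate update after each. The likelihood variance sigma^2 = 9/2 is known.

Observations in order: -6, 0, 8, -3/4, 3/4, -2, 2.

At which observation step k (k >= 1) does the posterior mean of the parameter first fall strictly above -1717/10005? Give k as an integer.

obs 1: x=-6 → posterior Normal(-129/59, 63/59)
obs 2: x=0 → posterior Normal(-129/73, 63/73)
obs 3: x=8 → posterior Normal(-17/87, 21/29)
obs 4: x=-3/4 → posterior Normal(-55/202, 63/101)
obs 5: x=3/4 → posterior Normal(-17/115, 63/115)
obs 6: x=-2 → posterior Normal(-15/43, 21/43)
obs 7: x=2 → posterior Normal(-17/143, 63/143)

k = 5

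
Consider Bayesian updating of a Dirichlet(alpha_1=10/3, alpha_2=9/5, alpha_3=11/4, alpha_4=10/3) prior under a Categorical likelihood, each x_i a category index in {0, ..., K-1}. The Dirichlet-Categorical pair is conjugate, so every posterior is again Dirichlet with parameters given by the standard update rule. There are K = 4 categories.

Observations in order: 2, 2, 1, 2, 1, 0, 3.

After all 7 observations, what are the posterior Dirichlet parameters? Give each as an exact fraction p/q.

obs 1: x=2 → posterior Dirichlet(10/3, 9/5, 15/4, 10/3)
obs 2: x=2 → posterior Dirichlet(10/3, 9/5, 19/4, 10/3)
obs 3: x=1 → posterior Dirichlet(10/3, 14/5, 19/4, 10/3)
obs 4: x=2 → posterior Dirichlet(10/3, 14/5, 23/4, 10/3)
obs 5: x=1 → posterior Dirichlet(10/3, 19/5, 23/4, 10/3)
obs 6: x=0 → posterior Dirichlet(13/3, 19/5, 23/4, 10/3)
obs 7: x=3 → posterior Dirichlet(13/3, 19/5, 23/4, 13/3)

alpha_1=13/3, alpha_2=19/5, alpha_3=23/4, alpha_4=13/3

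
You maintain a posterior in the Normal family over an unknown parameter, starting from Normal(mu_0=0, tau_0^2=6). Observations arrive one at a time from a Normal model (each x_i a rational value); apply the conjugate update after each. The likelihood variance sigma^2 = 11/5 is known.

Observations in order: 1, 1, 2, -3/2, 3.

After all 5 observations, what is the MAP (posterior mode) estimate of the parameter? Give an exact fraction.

obs 1: x=1 → posterior Normal(30/41, 66/41)
obs 2: x=1 → posterior Normal(60/71, 66/71)
obs 3: x=2 → posterior Normal(120/101, 66/101)
obs 4: x=-3/2 → posterior Normal(75/131, 66/131)
obs 5: x=3 → posterior Normal(165/161, 66/161)

165/161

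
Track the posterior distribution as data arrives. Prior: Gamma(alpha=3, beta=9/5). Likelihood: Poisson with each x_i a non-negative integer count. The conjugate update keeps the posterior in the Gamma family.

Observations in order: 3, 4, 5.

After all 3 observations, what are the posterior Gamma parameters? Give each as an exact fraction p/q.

alpha=15, beta=24/5

obs 1: x=3 → posterior Gamma(6, 14/5)
obs 2: x=4 → posterior Gamma(10, 19/5)
obs 3: x=5 → posterior Gamma(15, 24/5)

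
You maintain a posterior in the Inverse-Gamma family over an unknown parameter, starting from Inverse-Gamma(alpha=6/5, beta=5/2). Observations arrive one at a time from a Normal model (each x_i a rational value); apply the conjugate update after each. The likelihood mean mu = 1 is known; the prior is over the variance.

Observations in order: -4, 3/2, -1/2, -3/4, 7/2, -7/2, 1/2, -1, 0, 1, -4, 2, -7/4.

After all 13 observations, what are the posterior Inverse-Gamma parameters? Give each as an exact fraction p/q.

alpha=77/10, beta=807/16

obs 1: x=-4 → posterior Inverse-Gamma(17/10, 15)
obs 2: x=3/2 → posterior Inverse-Gamma(11/5, 121/8)
obs 3: x=-1/2 → posterior Inverse-Gamma(27/10, 65/4)
obs 4: x=-3/4 → posterior Inverse-Gamma(16/5, 569/32)
obs 5: x=7/2 → posterior Inverse-Gamma(37/10, 669/32)
obs 6: x=-7/2 → posterior Inverse-Gamma(21/5, 993/32)
obs 7: x=1/2 → posterior Inverse-Gamma(47/10, 997/32)
obs 8: x=-1 → posterior Inverse-Gamma(26/5, 1061/32)
obs 9: x=0 → posterior Inverse-Gamma(57/10, 1077/32)
obs 10: x=1 → posterior Inverse-Gamma(31/5, 1077/32)
obs 11: x=-4 → posterior Inverse-Gamma(67/10, 1477/32)
obs 12: x=2 → posterior Inverse-Gamma(36/5, 1493/32)
obs 13: x=-7/4 → posterior Inverse-Gamma(77/10, 807/16)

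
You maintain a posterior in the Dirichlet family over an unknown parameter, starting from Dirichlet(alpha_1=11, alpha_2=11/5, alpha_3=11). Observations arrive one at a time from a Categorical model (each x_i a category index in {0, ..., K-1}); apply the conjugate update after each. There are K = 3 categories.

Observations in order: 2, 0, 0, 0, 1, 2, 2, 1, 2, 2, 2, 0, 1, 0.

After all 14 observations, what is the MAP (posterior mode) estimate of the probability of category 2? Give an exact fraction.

5/11

obs 1: x=2 → posterior Dirichlet(11, 11/5, 12)
obs 2: x=0 → posterior Dirichlet(12, 11/5, 12)
obs 3: x=0 → posterior Dirichlet(13, 11/5, 12)
obs 4: x=0 → posterior Dirichlet(14, 11/5, 12)
obs 5: x=1 → posterior Dirichlet(14, 16/5, 12)
obs 6: x=2 → posterior Dirichlet(14, 16/5, 13)
obs 7: x=2 → posterior Dirichlet(14, 16/5, 14)
obs 8: x=1 → posterior Dirichlet(14, 21/5, 14)
obs 9: x=2 → posterior Dirichlet(14, 21/5, 15)
obs 10: x=2 → posterior Dirichlet(14, 21/5, 16)
obs 11: x=2 → posterior Dirichlet(14, 21/5, 17)
obs 12: x=0 → posterior Dirichlet(15, 21/5, 17)
obs 13: x=1 → posterior Dirichlet(15, 26/5, 17)
obs 14: x=0 → posterior Dirichlet(16, 26/5, 17)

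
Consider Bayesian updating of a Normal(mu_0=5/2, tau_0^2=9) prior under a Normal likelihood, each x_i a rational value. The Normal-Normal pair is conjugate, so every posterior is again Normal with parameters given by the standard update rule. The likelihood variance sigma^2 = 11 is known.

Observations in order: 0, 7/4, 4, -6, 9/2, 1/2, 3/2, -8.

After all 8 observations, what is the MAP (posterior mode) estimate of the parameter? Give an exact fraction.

obs 1: x=0 → posterior Normal(11/8, 99/20)
obs 2: x=7/4 → posterior Normal(173/116, 99/29)
obs 3: x=4 → posterior Normal(317/152, 99/38)
obs 4: x=-6 → posterior Normal(101/188, 99/47)
obs 5: x=9/2 → posterior Normal(263/224, 99/56)
obs 6: x=1/2 → posterior Normal(281/260, 99/65)
obs 7: x=3/2 → posterior Normal(335/296, 99/74)
obs 8: x=-8 → posterior Normal(47/332, 99/83)

47/332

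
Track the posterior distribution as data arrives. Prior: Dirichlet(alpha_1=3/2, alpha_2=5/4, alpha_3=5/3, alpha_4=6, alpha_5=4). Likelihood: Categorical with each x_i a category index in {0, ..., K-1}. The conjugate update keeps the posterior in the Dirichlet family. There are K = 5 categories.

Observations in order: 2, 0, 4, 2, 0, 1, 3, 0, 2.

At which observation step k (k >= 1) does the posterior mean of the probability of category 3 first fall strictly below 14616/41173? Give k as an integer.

obs 1: x=2 → posterior Dirichlet(3/2, 5/4, 8/3, 6, 4)
obs 2: x=0 → posterior Dirichlet(5/2, 5/4, 8/3, 6, 4)
obs 3: x=4 → posterior Dirichlet(5/2, 5/4, 8/3, 6, 5)
obs 4: x=2 → posterior Dirichlet(5/2, 5/4, 11/3, 6, 5)
obs 5: x=0 → posterior Dirichlet(7/2, 5/4, 11/3, 6, 5)
obs 6: x=1 → posterior Dirichlet(7/2, 9/4, 11/3, 6, 5)
obs 7: x=3 → posterior Dirichlet(7/2, 9/4, 11/3, 7, 5)
obs 8: x=0 → posterior Dirichlet(9/2, 9/4, 11/3, 7, 5)
obs 9: x=2 → posterior Dirichlet(9/2, 9/4, 14/3, 7, 5)

k = 3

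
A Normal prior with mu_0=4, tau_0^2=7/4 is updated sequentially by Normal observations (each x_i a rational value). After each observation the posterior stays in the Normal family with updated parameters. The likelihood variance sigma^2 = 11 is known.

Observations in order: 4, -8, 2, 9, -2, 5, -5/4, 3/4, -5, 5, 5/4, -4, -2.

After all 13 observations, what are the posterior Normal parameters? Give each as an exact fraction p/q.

mu_0=31/20, tau_0^2=77/135

obs 1: x=4 → posterior Normal(4, 77/51)
obs 2: x=-8 → posterior Normal(74/29, 77/58)
obs 3: x=2 → posterior Normal(162/65, 77/65)
obs 4: x=9 → posterior Normal(25/8, 77/72)
obs 5: x=-2 → posterior Normal(211/79, 77/79)
obs 6: x=5 → posterior Normal(123/43, 77/86)
obs 7: x=-5/4 → posterior Normal(949/372, 77/93)
obs 8: x=3/4 → posterior Normal(97/40, 77/100)
obs 9: x=-5 → posterior Normal(415/214, 77/107)
obs 10: x=5 → posterior Normal(485/228, 77/114)
obs 11: x=5/4 → posterior Normal(1005/484, 7/11)
obs 12: x=-4 → posterior Normal(893/512, 77/128)
obs 13: x=-2 → posterior Normal(31/20, 77/135)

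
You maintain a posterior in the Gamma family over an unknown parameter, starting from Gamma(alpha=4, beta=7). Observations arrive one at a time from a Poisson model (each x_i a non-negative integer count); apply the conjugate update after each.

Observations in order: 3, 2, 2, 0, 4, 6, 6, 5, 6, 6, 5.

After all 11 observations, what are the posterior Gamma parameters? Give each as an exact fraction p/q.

alpha=49, beta=18

obs 1: x=3 → posterior Gamma(7, 8)
obs 2: x=2 → posterior Gamma(9, 9)
obs 3: x=2 → posterior Gamma(11, 10)
obs 4: x=0 → posterior Gamma(11, 11)
obs 5: x=4 → posterior Gamma(15, 12)
obs 6: x=6 → posterior Gamma(21, 13)
obs 7: x=6 → posterior Gamma(27, 14)
obs 8: x=5 → posterior Gamma(32, 15)
obs 9: x=6 → posterior Gamma(38, 16)
obs 10: x=6 → posterior Gamma(44, 17)
obs 11: x=5 → posterior Gamma(49, 18)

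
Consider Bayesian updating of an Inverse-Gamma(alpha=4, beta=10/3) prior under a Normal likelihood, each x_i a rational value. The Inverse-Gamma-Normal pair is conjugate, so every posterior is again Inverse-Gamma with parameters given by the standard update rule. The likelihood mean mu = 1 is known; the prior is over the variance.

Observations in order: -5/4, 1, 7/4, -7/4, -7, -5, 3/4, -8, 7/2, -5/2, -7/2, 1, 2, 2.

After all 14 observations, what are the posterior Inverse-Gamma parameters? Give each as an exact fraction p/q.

obs 1: x=-5/4 → posterior Inverse-Gamma(9/2, 563/96)
obs 2: x=1 → posterior Inverse-Gamma(5, 563/96)
obs 3: x=7/4 → posterior Inverse-Gamma(11/2, 295/48)
obs 4: x=-7/4 → posterior Inverse-Gamma(6, 953/96)
obs 5: x=-7 → posterior Inverse-Gamma(13/2, 4025/96)
obs 6: x=-5 → posterior Inverse-Gamma(7, 5753/96)
obs 7: x=3/4 → posterior Inverse-Gamma(15/2, 1439/24)
obs 8: x=-8 → posterior Inverse-Gamma(8, 2411/24)
obs 9: x=7/2 → posterior Inverse-Gamma(17/2, 1243/12)
obs 10: x=-5/2 → posterior Inverse-Gamma(9, 2633/24)
obs 11: x=-7/2 → posterior Inverse-Gamma(19/2, 719/6)
obs 12: x=1 → posterior Inverse-Gamma(10, 719/6)
obs 13: x=2 → posterior Inverse-Gamma(21/2, 361/3)
obs 14: x=2 → posterior Inverse-Gamma(11, 725/6)

alpha=11, beta=725/6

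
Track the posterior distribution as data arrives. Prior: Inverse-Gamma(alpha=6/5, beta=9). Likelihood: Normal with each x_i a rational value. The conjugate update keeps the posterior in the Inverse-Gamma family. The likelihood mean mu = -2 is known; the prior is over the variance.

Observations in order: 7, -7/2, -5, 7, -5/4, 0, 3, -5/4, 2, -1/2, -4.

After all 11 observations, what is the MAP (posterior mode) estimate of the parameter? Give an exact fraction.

obs 1: x=7 → posterior Inverse-Gamma(17/10, 99/2)
obs 2: x=-7/2 → posterior Inverse-Gamma(11/5, 405/8)
obs 3: x=-5 → posterior Inverse-Gamma(27/10, 441/8)
obs 4: x=7 → posterior Inverse-Gamma(16/5, 765/8)
obs 5: x=-5/4 → posterior Inverse-Gamma(37/10, 3069/32)
obs 6: x=0 → posterior Inverse-Gamma(21/5, 3133/32)
obs 7: x=3 → posterior Inverse-Gamma(47/10, 3533/32)
obs 8: x=-5/4 → posterior Inverse-Gamma(26/5, 1771/16)
obs 9: x=2 → posterior Inverse-Gamma(57/10, 1899/16)
obs 10: x=-1/2 → posterior Inverse-Gamma(31/5, 1917/16)
obs 11: x=-4 → posterior Inverse-Gamma(67/10, 1949/16)

9745/616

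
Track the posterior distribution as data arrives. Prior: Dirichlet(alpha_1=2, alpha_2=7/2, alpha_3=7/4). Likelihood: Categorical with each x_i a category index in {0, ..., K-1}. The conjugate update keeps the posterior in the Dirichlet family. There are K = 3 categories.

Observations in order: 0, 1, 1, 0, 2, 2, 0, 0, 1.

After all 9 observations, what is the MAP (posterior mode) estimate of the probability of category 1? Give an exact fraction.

obs 1: x=0 → posterior Dirichlet(3, 7/2, 7/4)
obs 2: x=1 → posterior Dirichlet(3, 9/2, 7/4)
obs 3: x=1 → posterior Dirichlet(3, 11/2, 7/4)
obs 4: x=0 → posterior Dirichlet(4, 11/2, 7/4)
obs 5: x=2 → posterior Dirichlet(4, 11/2, 11/4)
obs 6: x=2 → posterior Dirichlet(4, 11/2, 15/4)
obs 7: x=0 → posterior Dirichlet(5, 11/2, 15/4)
obs 8: x=0 → posterior Dirichlet(6, 11/2, 15/4)
obs 9: x=1 → posterior Dirichlet(6, 13/2, 15/4)

22/53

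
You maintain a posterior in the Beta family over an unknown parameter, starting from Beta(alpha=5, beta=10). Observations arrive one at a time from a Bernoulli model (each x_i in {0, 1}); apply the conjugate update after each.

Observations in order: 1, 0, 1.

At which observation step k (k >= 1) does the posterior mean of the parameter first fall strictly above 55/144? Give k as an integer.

k = 3

obs 1: x=1 → posterior Beta(6, 10)
obs 2: x=0 → posterior Beta(6, 11)
obs 3: x=1 → posterior Beta(7, 11)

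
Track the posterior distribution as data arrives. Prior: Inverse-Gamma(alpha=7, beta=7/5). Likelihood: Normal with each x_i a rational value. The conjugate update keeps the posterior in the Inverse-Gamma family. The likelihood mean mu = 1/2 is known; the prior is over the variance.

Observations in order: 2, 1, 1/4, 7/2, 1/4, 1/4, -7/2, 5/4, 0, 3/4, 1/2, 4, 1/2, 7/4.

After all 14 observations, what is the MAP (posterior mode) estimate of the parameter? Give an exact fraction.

1807/1200

obs 1: x=2 → posterior Inverse-Gamma(15/2, 101/40)
obs 2: x=1 → posterior Inverse-Gamma(8, 53/20)
obs 3: x=1/4 → posterior Inverse-Gamma(17/2, 429/160)
obs 4: x=7/2 → posterior Inverse-Gamma(9, 1149/160)
obs 5: x=1/4 → posterior Inverse-Gamma(19/2, 577/80)
obs 6: x=1/4 → posterior Inverse-Gamma(10, 1159/160)
obs 7: x=-7/2 → posterior Inverse-Gamma(21/2, 2439/160)
obs 8: x=5/4 → posterior Inverse-Gamma(11, 621/40)
obs 9: x=0 → posterior Inverse-Gamma(23/2, 313/20)
obs 10: x=3/4 → posterior Inverse-Gamma(12, 2509/160)
obs 11: x=1/2 → posterior Inverse-Gamma(25/2, 2509/160)
obs 12: x=4 → posterior Inverse-Gamma(13, 3489/160)
obs 13: x=1/2 → posterior Inverse-Gamma(27/2, 3489/160)
obs 14: x=7/4 → posterior Inverse-Gamma(14, 1807/80)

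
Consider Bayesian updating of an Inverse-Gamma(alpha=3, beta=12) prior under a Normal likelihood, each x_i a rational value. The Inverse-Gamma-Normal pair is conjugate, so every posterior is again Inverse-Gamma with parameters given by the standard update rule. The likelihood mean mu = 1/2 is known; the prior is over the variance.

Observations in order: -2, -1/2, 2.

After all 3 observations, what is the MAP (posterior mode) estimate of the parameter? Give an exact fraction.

67/22

obs 1: x=-2 → posterior Inverse-Gamma(7/2, 121/8)
obs 2: x=-1/2 → posterior Inverse-Gamma(4, 125/8)
obs 3: x=2 → posterior Inverse-Gamma(9/2, 67/4)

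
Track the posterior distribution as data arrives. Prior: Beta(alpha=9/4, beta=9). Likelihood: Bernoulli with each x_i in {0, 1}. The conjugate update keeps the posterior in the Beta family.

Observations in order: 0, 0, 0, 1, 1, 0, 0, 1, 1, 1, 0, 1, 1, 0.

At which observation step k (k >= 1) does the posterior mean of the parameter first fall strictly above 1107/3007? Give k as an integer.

k = 13

obs 1: x=0 → posterior Beta(9/4, 10)
obs 2: x=0 → posterior Beta(9/4, 11)
obs 3: x=0 → posterior Beta(9/4, 12)
obs 4: x=1 → posterior Beta(13/4, 12)
obs 5: x=1 → posterior Beta(17/4, 12)
obs 6: x=0 → posterior Beta(17/4, 13)
obs 7: x=0 → posterior Beta(17/4, 14)
obs 8: x=1 → posterior Beta(21/4, 14)
obs 9: x=1 → posterior Beta(25/4, 14)
obs 10: x=1 → posterior Beta(29/4, 14)
obs 11: x=0 → posterior Beta(29/4, 15)
obs 12: x=1 → posterior Beta(33/4, 15)
obs 13: x=1 → posterior Beta(37/4, 15)
obs 14: x=0 → posterior Beta(37/4, 16)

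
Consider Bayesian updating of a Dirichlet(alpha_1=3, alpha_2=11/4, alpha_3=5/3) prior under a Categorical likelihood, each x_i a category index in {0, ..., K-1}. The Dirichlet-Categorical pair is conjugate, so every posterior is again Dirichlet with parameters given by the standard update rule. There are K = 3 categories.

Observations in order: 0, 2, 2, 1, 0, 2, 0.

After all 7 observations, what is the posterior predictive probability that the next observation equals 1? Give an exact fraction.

45/173

obs 1: x=0 → posterior Dirichlet(4, 11/4, 5/3)
obs 2: x=2 → posterior Dirichlet(4, 11/4, 8/3)
obs 3: x=2 → posterior Dirichlet(4, 11/4, 11/3)
obs 4: x=1 → posterior Dirichlet(4, 15/4, 11/3)
obs 5: x=0 → posterior Dirichlet(5, 15/4, 11/3)
obs 6: x=2 → posterior Dirichlet(5, 15/4, 14/3)
obs 7: x=0 → posterior Dirichlet(6, 15/4, 14/3)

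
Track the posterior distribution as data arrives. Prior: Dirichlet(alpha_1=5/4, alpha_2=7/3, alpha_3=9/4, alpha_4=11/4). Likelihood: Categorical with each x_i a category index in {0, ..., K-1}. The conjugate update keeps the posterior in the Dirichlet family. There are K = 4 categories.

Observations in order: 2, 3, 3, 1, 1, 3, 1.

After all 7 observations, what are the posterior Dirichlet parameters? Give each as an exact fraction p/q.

alpha_1=5/4, alpha_2=16/3, alpha_3=13/4, alpha_4=23/4

obs 1: x=2 → posterior Dirichlet(5/4, 7/3, 13/4, 11/4)
obs 2: x=3 → posterior Dirichlet(5/4, 7/3, 13/4, 15/4)
obs 3: x=3 → posterior Dirichlet(5/4, 7/3, 13/4, 19/4)
obs 4: x=1 → posterior Dirichlet(5/4, 10/3, 13/4, 19/4)
obs 5: x=1 → posterior Dirichlet(5/4, 13/3, 13/4, 19/4)
obs 6: x=3 → posterior Dirichlet(5/4, 13/3, 13/4, 23/4)
obs 7: x=1 → posterior Dirichlet(5/4, 16/3, 13/4, 23/4)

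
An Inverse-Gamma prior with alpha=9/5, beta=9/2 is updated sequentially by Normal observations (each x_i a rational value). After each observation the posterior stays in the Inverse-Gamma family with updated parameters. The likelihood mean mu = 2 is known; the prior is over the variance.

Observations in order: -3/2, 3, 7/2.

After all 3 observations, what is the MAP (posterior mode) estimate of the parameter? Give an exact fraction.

obs 1: x=-3/2 → posterior Inverse-Gamma(23/10, 85/8)
obs 2: x=3 → posterior Inverse-Gamma(14/5, 89/8)
obs 3: x=7/2 → posterior Inverse-Gamma(33/10, 49/4)

245/86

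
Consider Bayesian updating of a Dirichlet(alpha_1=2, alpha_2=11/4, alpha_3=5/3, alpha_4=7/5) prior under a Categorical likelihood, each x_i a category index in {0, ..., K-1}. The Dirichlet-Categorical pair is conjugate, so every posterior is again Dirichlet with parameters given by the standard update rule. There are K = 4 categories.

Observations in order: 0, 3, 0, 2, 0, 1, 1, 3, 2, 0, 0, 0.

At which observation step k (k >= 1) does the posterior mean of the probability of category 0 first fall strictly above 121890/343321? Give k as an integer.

obs 1: x=0 → posterior Dirichlet(3, 11/4, 5/3, 7/5)
obs 2: x=3 → posterior Dirichlet(3, 11/4, 5/3, 12/5)
obs 3: x=0 → posterior Dirichlet(4, 11/4, 5/3, 12/5)
obs 4: x=2 → posterior Dirichlet(4, 11/4, 8/3, 12/5)
obs 5: x=0 → posterior Dirichlet(5, 11/4, 8/3, 12/5)
obs 6: x=1 → posterior Dirichlet(5, 15/4, 8/3, 12/5)
obs 7: x=1 → posterior Dirichlet(5, 19/4, 8/3, 12/5)
obs 8: x=3 → posterior Dirichlet(5, 19/4, 8/3, 17/5)
obs 9: x=2 → posterior Dirichlet(5, 19/4, 11/3, 17/5)
obs 10: x=0 → posterior Dirichlet(6, 19/4, 11/3, 17/5)
obs 11: x=0 → posterior Dirichlet(7, 19/4, 11/3, 17/5)
obs 12: x=0 → posterior Dirichlet(8, 19/4, 11/3, 17/5)

k = 3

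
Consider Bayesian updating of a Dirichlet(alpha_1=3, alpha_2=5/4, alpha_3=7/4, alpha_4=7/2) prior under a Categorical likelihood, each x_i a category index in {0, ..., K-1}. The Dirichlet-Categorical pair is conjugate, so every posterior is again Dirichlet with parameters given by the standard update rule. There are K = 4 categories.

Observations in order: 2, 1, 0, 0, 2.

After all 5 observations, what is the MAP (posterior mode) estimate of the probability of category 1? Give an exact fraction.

5/42

obs 1: x=2 → posterior Dirichlet(3, 5/4, 11/4, 7/2)
obs 2: x=1 → posterior Dirichlet(3, 9/4, 11/4, 7/2)
obs 3: x=0 → posterior Dirichlet(4, 9/4, 11/4, 7/2)
obs 4: x=0 → posterior Dirichlet(5, 9/4, 11/4, 7/2)
obs 5: x=2 → posterior Dirichlet(5, 9/4, 15/4, 7/2)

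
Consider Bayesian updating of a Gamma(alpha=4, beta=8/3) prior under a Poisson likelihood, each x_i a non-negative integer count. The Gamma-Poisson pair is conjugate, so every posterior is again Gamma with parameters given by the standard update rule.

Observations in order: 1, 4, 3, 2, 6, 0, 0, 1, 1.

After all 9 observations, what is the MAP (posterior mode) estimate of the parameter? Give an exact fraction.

9/5

obs 1: x=1 → posterior Gamma(5, 11/3)
obs 2: x=4 → posterior Gamma(9, 14/3)
obs 3: x=3 → posterior Gamma(12, 17/3)
obs 4: x=2 → posterior Gamma(14, 20/3)
obs 5: x=6 → posterior Gamma(20, 23/3)
obs 6: x=0 → posterior Gamma(20, 26/3)
obs 7: x=0 → posterior Gamma(20, 29/3)
obs 8: x=1 → posterior Gamma(21, 32/3)
obs 9: x=1 → posterior Gamma(22, 35/3)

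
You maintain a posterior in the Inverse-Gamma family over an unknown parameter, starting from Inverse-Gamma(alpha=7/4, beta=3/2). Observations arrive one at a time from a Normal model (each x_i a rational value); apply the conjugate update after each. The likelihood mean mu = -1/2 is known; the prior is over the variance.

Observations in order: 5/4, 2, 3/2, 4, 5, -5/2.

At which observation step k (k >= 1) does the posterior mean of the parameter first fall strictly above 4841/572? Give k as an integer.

obs 1: x=5/4 → posterior Inverse-Gamma(9/4, 97/32)
obs 2: x=2 → posterior Inverse-Gamma(11/4, 197/32)
obs 3: x=3/2 → posterior Inverse-Gamma(13/4, 261/32)
obs 4: x=4 → posterior Inverse-Gamma(15/4, 585/32)
obs 5: x=5 → posterior Inverse-Gamma(17/4, 1069/32)
obs 6: x=-5/2 → posterior Inverse-Gamma(19/4, 1133/32)

k = 5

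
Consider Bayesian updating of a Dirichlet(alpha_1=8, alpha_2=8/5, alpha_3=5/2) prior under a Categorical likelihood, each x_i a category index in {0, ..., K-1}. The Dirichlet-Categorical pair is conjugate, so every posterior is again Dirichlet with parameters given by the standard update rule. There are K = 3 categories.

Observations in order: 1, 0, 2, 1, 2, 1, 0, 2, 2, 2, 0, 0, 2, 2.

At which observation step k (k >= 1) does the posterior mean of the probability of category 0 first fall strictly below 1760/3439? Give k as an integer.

k = 6

obs 1: x=1 → posterior Dirichlet(8, 13/5, 5/2)
obs 2: x=0 → posterior Dirichlet(9, 13/5, 5/2)
obs 3: x=2 → posterior Dirichlet(9, 13/5, 7/2)
obs 4: x=1 → posterior Dirichlet(9, 18/5, 7/2)
obs 5: x=2 → posterior Dirichlet(9, 18/5, 9/2)
obs 6: x=1 → posterior Dirichlet(9, 23/5, 9/2)
obs 7: x=0 → posterior Dirichlet(10, 23/5, 9/2)
obs 8: x=2 → posterior Dirichlet(10, 23/5, 11/2)
obs 9: x=2 → posterior Dirichlet(10, 23/5, 13/2)
obs 10: x=2 → posterior Dirichlet(10, 23/5, 15/2)
obs 11: x=0 → posterior Dirichlet(11, 23/5, 15/2)
obs 12: x=0 → posterior Dirichlet(12, 23/5, 15/2)
obs 13: x=2 → posterior Dirichlet(12, 23/5, 17/2)
obs 14: x=2 → posterior Dirichlet(12, 23/5, 19/2)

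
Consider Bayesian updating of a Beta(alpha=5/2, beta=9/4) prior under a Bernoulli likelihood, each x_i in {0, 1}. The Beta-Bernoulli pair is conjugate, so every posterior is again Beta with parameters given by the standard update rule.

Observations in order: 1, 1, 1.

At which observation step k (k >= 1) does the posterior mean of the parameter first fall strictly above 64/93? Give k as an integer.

obs 1: x=1 → posterior Beta(7/2, 9/4)
obs 2: x=1 → posterior Beta(9/2, 9/4)
obs 3: x=1 → posterior Beta(11/2, 9/4)

k = 3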